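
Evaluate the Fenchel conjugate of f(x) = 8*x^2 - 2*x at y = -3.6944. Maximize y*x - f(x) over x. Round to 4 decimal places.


f*(y) = sup_x {y*x - a*x^2 - b*x} = sup_x {(y-b)*x - a*x^2}
FOC: (y - b) - 2a*x = 0 => x* = (y - b)/(2a)
x* = (-3.6944 + 2)/(2*8) = -0.1059
f*(-3.6944) = (y-b)^2/(4a) = (-3.6944 + 2)^2/(4*8)
= 2.871/32 = 0.0897


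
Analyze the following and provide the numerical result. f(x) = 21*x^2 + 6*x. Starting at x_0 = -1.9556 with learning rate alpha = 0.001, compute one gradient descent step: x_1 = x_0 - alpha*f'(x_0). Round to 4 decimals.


We compute the gradient at x_0 and apply the update.
f'(x) = 42*x + 6
f'(-1.9556) = 42*-1.9556 + 6 = -76.1352
x_1 = -1.9556 - 0.001*-76.1352 = -1.8795


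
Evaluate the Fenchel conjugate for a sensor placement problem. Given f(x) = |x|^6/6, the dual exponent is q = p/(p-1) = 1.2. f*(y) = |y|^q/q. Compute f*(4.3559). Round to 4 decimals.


The conjugate exponent q satisfies 1/p + 1/q = 1.
p = 6, so q = 6/(6 - 1) = 1.2
|y|^q = 4.3559^1.2 = 5.8465
f*(4.3559) = 5.8465 / 1.2 = 4.8721


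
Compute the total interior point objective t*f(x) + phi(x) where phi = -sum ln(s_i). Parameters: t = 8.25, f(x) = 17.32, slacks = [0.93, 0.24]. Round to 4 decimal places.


Step 1: Compute log-barrier.
ln values: [-0.0726, -1.4271]
phi = -(-0.0726 - 1.4271) = 1.4997
Step 2: Compute augmented objective.
t*f(x) = 8.25*17.32 = 142.89
Total = 142.89 + 1.4997 = 144.3897


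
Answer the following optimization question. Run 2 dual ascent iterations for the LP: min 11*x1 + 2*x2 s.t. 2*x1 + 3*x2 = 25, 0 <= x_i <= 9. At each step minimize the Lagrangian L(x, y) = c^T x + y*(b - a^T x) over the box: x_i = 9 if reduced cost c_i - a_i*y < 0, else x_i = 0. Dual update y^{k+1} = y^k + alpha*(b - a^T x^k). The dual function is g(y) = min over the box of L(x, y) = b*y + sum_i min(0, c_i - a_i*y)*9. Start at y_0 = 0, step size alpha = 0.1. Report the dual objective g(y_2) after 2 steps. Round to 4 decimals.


Dual ascent for LP: min 11*x1 + 2*x2, 2*x1 + 3*x2 = 25, 0 <= x_i <= 9
Step 1: y^k = 0.0, reduced costs: (11.0, 2.0)
  x^k = (0.0, 0.0), subgradient = b - a^T x = 25.0
  y^{k+1} = 0.0 + 0.1*25.0 = 2.5
Step 2: y^k = 2.5, reduced costs: (6.0, -5.5)
  x^k = (0.0, 9.0), subgradient = b - a^T x = -2.0
  y^{k+1} = 2.5 + 0.1*-2.0 = 2.3
Dual objective at y_2 = 2.3: reduced costs (6.4, -4.9), box minimizer x = (0.0, 9.0)
g(y_2) = b*y + (c1 - a1*y)*x1 + (c2 - a2*y)*x2 = 25*2.3 + 6.4*0.0 + (-4.9)*9.0 = 57.5 + 0.0 - 44.1 = 13.4


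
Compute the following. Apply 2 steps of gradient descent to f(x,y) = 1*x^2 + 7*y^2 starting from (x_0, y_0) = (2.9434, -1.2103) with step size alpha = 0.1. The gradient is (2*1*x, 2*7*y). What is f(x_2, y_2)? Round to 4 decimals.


Gradient descent on f(x,y) = 1*x^2 + 7*y^2.
Starting point: (2.9434, -1.2103), alpha = 0.1
Step 1: grad_x = 2*1*2.9434 = 5.8868, grad_y = 2*7*-1.2103 = -16.9442
  x_1 = 2.9434 - 0.1*5.8868 = 2.3547
  y_1 = -1.2103 - 0.1*-16.9442 = 0.4841
Step 2: grad_x = 2*1*2.3547 = 4.7094, grad_y = 2*7*0.4841 = 6.7777
  x_2 = 2.3547 - 0.1*4.7094 = 1.8838
  y_2 = 0.4841 - 0.1*6.7777 = -0.1936
f(1.8838, -0.1936) = 1*1.8838^2 + 7*(-0.1936)^2 = 3.8111


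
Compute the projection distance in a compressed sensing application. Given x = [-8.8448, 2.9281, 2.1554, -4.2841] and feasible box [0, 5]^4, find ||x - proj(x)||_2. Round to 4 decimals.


Project each component onto [0, 5].
clip(-8.8448) = 0.0, clip(2.9281) = 2.9281, clip(2.1554) = 2.1554, clip(-4.2841) = 0.0
Projection = [0.0, 2.9281, 2.1554, 0.0]
Squared diffs: [78.2305, 0.0, 0.0, 18.3535]
Distance = sqrt(96.584) = 9.8277


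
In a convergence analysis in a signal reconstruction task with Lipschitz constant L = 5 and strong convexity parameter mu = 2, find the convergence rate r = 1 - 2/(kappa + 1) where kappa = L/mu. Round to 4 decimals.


Step 1: Compute the condition number.
kappa = L/mu = 5/2 = 2.5
Step 2: Compute the convergence rate.
r = 1 - 2/(kappa + 1) = 1 - 2*mu/(L + mu) = (L - mu)/(L + mu) = 3/7 = 0.4286


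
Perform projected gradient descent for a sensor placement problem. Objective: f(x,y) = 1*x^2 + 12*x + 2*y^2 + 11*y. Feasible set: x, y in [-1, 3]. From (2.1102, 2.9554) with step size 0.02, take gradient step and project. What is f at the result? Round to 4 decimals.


Step 1: Compute gradient at (2.1102, 2.9554).
grad_x = 2*1*2.1102 + 12 = 16.2204
grad_y = 2*2*2.9554 + 11 = 22.8216
Step 2: Gradient step.
x_raw = 2.1102 - 0.02*16.2204 = 1.7858
y_raw = 2.9554 - 0.02*22.8216 = 2.499
Step 3: Project onto [-1, 3].
x_proj = clip(1.7858) = 1.7858
y_proj = clip(2.499) = 2.499
Step 4: Evaluate f.
f(1.7858, 2.499) = 64.5969


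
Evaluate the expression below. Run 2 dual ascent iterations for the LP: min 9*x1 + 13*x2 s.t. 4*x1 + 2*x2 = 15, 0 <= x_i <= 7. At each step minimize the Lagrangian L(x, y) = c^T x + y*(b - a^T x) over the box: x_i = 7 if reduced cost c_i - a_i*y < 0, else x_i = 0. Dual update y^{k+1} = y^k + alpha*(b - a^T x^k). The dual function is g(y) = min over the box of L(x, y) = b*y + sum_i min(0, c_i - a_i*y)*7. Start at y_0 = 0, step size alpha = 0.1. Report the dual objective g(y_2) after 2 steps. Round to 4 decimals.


Dual ascent for LP: min 9*x1 + 13*x2, 4*x1 + 2*x2 = 15, 0 <= x_i <= 7
Step 1: y^k = 0.0, reduced costs: (9.0, 13.0)
  x^k = (0.0, 0.0), subgradient = b - a^T x = 15.0
  y^{k+1} = 0.0 + 0.1*15.0 = 1.5
Step 2: y^k = 1.5, reduced costs: (3.0, 10.0)
  x^k = (0.0, 0.0), subgradient = b - a^T x = 15.0
  y^{k+1} = 1.5 + 0.1*15.0 = 3.0
Dual objective at y_2 = 3.0: reduced costs (-3.0, 7.0), box minimizer x = (7.0, 0.0)
g(y_2) = b*y + (c1 - a1*y)*x1 + (c2 - a2*y)*x2 = 15*3.0 + (-3.0)*7.0 + 7.0*0.0 = 45.0 - 21.0 + 0.0 = 24.0


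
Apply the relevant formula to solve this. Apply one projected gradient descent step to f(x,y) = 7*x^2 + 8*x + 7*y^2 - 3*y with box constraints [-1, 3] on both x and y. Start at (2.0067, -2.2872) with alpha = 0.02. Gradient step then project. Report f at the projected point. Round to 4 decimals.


Step 1: Compute gradient at (2.0067, -2.2872).
grad_x = 2*7*2.0067 + 8 = 36.0938
grad_y = 2*7*-2.2872 - 3 = -35.0208
Step 2: Gradient step.
x_raw = 2.0067 - 0.02*36.0938 = 1.2848
y_raw = -2.2872 - 0.02*-35.0208 = -1.5868
Step 3: Project onto [-1, 3].
x_proj = clip(1.2848) = 1.2848
y_proj = clip(-1.5868) = -1.0
Step 4: Evaluate f.
f(1.2848, -1.0) = 31.834


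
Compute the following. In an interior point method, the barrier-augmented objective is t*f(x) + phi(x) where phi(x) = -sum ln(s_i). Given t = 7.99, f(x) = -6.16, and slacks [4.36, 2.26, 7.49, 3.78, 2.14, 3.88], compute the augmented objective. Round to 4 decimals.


Step 1: Compute log-barrier.
ln values: [1.4725, 0.8154, 2.0136, 1.3297, 0.7608, 1.3558]
phi = -(1.4725 + 0.8154 + 2.0136 + 1.3297 + 0.7608 + 1.3558) = -7.7478
Step 2: Compute augmented objective.
t*f(x) = 7.99*-6.16 = -49.2184
Total = -49.2184 - 7.7478 = -56.9662


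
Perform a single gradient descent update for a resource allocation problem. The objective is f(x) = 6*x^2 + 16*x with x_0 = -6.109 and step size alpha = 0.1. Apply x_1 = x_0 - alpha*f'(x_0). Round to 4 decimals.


We compute the gradient at x_0 and apply the update.
f'(x) = 12*x + 16
f'(-6.109) = 12*-6.109 + 16 = -57.308
x_1 = -6.109 - 0.1*-57.308 = -0.3782


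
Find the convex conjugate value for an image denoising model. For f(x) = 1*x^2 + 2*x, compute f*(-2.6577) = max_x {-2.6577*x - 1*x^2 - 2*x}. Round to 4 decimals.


f*(y) = sup_x {y*x - a*x^2 - b*x} = sup_x {(y-b)*x - a*x^2}
FOC: (y - b) - 2a*x = 0 => x* = (y - b)/(2a)
x* = (-2.6577 - 2)/(2*1) = -2.3289
f*(-2.6577) = (y-b)^2/(4a) = (-2.6577 - 2)^2/(4*1)
= 21.6942/4 = 5.4235


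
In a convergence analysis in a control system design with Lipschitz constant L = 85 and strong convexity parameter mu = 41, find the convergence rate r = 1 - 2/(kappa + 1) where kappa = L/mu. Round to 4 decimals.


Step 1: Compute the condition number.
kappa = L/mu = 85/41 = 2.0732
Step 2: Compute the convergence rate.
r = 1 - 2/(kappa + 1) = 1 - 2*mu/(L + mu) = (L - mu)/(L + mu) = 44/126 = 0.3492


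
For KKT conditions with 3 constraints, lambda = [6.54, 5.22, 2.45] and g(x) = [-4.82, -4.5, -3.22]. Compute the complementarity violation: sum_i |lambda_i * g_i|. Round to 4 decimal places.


KKT complementary slackness check:
lambda_1 * g_1 = 6.54 * -4.82 = -31.5228
lambda_2 * g_2 = 5.22 * -4.5 = -23.49
lambda_3 * g_3 = 2.45 * -3.22 = -7.889
Total violation = 31.5228 + 23.49 + 7.889 = 62.9018


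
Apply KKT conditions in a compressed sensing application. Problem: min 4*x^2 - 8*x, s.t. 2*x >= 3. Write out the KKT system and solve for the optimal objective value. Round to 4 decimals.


Step 1: Try lambda = 0 (constraint inactive).
x_unc = 8/(2*4) = 1.0
Check: 2*1.0 = 2.0 < 3 -- violated!
Step 2: Constraint must be active: 2*x = 3
x* = 3/2 = 1.5
lambda = (2*4*1.5 - 8)/2 = 2.0
Step 3: Compute optimal value.
f(x*) = 4*1.5^2 - 8*1.5 = -3.0


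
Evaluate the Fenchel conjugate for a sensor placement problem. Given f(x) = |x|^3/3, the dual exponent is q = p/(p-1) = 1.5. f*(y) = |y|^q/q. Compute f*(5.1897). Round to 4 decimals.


The conjugate exponent q satisfies 1/p + 1/q = 1.
p = 3, so q = 3/(3 - 1) = 1.5
|y|^q = 5.1897^1.5 = 11.8226
f*(5.1897) = 11.8226 / 1.5 = 7.8817


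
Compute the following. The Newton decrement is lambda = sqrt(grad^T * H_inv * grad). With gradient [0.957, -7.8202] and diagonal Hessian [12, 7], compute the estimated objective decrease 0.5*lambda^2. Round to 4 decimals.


Step 1: H is diagonal, so H^(-1) * g = [0.0798, -1.1172].
Step 2: g^T H^(-1) g = sum_i g_i^2 / H_ii
  = (0.957)^2/12 + (-7.8202)^2/7
  = 0.0763 + 8.7365 = 8.8128
Step 3: Objective decrease = 0.5 * g^T H^(-1) g = 4.4064


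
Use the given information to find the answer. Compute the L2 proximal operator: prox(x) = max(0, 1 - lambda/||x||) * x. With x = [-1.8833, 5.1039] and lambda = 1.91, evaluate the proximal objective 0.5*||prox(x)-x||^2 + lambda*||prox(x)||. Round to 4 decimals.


Step 1: Compute ||x||.
||x|| = 5.4403
Step 2: Compute scaling factor.
scale = max(0, 1 - 1.91/5.4403) = 0.6489
Step 3: prox(x) = [-1.2221, 3.312]
||prox(x)|| = 3.5303
Step 4: Proximal objective.
0.5*||prox-x||^2 = 1.8241
lambda*||prox|| = 6.7429
Total = 8.5669


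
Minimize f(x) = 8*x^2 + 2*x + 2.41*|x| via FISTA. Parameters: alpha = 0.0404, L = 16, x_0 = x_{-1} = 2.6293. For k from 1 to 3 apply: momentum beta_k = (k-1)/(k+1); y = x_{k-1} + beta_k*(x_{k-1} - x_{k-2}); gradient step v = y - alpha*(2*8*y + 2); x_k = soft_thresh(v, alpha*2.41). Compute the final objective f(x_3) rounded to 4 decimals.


FISTA on f(x) = 8*x^2 + 2*x + 2.41*|x|
L = 16, alpha = 0.0404
Iteration 1: beta = 0.0, y = 2.6293 + 0.0*(2.6293 - 2.6293) = 2.6293
  grad(y) = 44.0688, v = y - alpha*grad = 0.8489
  prox(v) = soft_thresh(0.8489, 0.0974) = 0.7516
Iteration 2: beta = 0.3333, y = 0.7516 + 0.3333*(0.7516 - 2.6293) = 0.1256
  grad(y) = 4.0103, v = y - alpha*grad = -0.0364
  prox(v) = soft_thresh(-0.0364, 0.0974) = 0.0
Iteration 3: beta = 0.5, y = 0.0 + 0.5*(0.0 - 0.7516) = -0.3758
  grad(y) = -4.0125, v = y - alpha*grad = -0.2137
  prox(v) = soft_thresh(-0.2137, 0.0974) = -0.1163
f(x_3) = 8*(-0.1163)^2 + 2*(-0.1163) + 2.41*|-0.1163| = 0.1559


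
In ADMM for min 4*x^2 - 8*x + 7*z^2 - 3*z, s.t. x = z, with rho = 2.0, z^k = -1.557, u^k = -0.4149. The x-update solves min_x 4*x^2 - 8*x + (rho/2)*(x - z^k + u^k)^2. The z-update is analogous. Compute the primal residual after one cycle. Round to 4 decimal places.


ADMM iteration with rho = 2.0, z^k = -1.557, u^k = -0.4149
Step 1: x-update.
Minimize 4*x^2 - 8*x + (2.0/2)*(x + 1.557 - 0.4149)^2
FOC: (2*4 + 2.0)*x = 8 + 2.0*(-1.557 + 0.4149)
x^{k+1} = 0.5716
Step 2: z-update.
Minimize 7*z^2 - 3*z + (2.0/2)*(0.5716 - z - 0.4149)^2
FOC: (2*7 + 2.0)*z = 3 + 2.0*(0.5716 - 0.4149)
z^{k+1} = 0.2071
Step 3: u-update.
u^{k+1} = -0.4149 + 0.5716 - 0.2071 = -0.0504
Step 4: Primal residual = |0.5716 - 0.2071| = 0.3645


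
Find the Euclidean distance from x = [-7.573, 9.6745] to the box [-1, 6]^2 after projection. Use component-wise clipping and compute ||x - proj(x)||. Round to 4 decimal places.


Project each component onto [-1, 6].
clip(-7.573) = -1.0, clip(9.6745) = 6.0
Projection = [-1.0, 6.0]
Squared diffs: [43.2043, 13.502]
Distance = sqrt(56.7063) = 7.5304


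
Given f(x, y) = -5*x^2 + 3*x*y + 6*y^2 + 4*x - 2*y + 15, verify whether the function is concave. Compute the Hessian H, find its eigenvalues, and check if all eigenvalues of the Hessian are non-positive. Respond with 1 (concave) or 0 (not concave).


The Hessian of f(x,y) = -5*x^2 + 3*x*y + 6*y^2 + 4*x - 2*y + 15 is:
H = [[-10, 3], [3, 12]]
Trace = -10 + 12 = 2
Determinant = -10*12 - (3)^2 = -129
Discriminant = (2)^2 - 4*-129 = 520.0
Eigenvalues: lambda_1 = -10.4018, lambda_2 = 12.4018
The function is not concave.

0


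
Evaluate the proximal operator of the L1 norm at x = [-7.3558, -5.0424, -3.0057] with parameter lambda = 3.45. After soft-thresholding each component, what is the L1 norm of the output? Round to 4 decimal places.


Soft-thresholding with lambda = 3.45:
prox(-7.3558) = sign(-7.3558)*max(|-7.3558| - 3.45, 0) = -3.9058
prox(-5.0424) = sign(-5.0424)*max(|-5.0424| - 3.45, 0) = -1.5924
prox(-3.0057) = sign(-3.0057)*max(|-3.0057| - 3.45, 0) = 0.0
prox(x) = [-3.9058, -1.5924, 0.0]
||prox(x)||_1 = 3.9058 + 1.5924 + 0.0 = 5.4982


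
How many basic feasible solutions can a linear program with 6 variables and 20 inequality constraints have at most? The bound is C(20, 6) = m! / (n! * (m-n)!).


Each vertex corresponds to some choice of n active constraints out of m, so the number of vertices is at most C(m, n) = m! / (n!(m-n)!).
m = 20, n = 6
Numerator: 20 * 19 * 18 * 17 * 16 * 15
Denominator: 6! = 720
C(20, 6) = 38760


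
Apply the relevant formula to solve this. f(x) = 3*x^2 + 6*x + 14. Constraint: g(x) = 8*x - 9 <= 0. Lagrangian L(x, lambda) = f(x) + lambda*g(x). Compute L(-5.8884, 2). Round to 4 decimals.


Step 1: Evaluate f(x).
f(-5.8884) = 3*(-5.8884)^2 + 6*(-5.8884) + 14 = 82.6894
Step 2: Evaluate g(x).
g(-5.8884) = 8*-5.8884 - 9 = -56.1072
Step 3: Compute Lagrangian.
L = 82.6894 + 2*-56.1072 = -29.525


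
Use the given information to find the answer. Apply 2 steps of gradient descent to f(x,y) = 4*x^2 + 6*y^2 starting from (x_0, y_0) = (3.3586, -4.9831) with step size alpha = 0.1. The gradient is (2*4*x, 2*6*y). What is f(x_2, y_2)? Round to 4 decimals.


Gradient descent on f(x,y) = 4*x^2 + 6*y^2.
Starting point: (3.3586, -4.9831), alpha = 0.1
Step 1: grad_x = 2*4*3.3586 = 26.8688, grad_y = 2*6*-4.9831 = -59.7972
  x_1 = 3.3586 - 0.1*26.8688 = 0.6717
  y_1 = -4.9831 - 0.1*-59.7972 = 0.9966
Step 2: grad_x = 2*4*0.6717 = 5.3738, grad_y = 2*6*0.9966 = 11.9594
  x_2 = 0.6717 - 0.1*5.3738 = 0.1343
  y_2 = 0.9966 - 0.1*11.9594 = -0.1993
f(0.1343, -0.1993) = 4*0.1343^2 + 6*(-0.1993)^2 = 0.3106


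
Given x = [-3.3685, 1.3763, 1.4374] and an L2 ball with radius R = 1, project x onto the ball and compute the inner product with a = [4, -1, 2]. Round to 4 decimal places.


Step 1: Compute ||x|| (intermediates to 6 decimals).
||x|| = sqrt((-3.3685)^2 + 1.3763^2 + 1.4374^2) = 3.912431
Step 2: Project.
Since ||x|| > R, scale = R/||x|| = 1/3.912431 = 0.255596, proj(x) = scale * x
proj(x) = [-0.860975, 0.351777, 0.367394]
Step 3: Dot product.
a^T * proj(x) = 4*(-0.860975) - 1*0.351777 + 2*0.367394 = -3.0609


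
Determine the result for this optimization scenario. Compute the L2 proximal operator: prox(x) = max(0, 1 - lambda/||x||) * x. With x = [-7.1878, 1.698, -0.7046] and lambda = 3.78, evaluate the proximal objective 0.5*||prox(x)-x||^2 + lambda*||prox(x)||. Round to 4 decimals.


Step 1: Compute ||x||.
||x|| = 7.4192
Step 2: Compute scaling factor.
scale = max(0, 1 - 3.78/7.4192) = 0.4905
Step 3: prox(x) = [-3.5257, 0.8329, -0.3456]
||prox(x)|| = 3.6392
Step 4: Proximal objective.
0.5*||prox-x||^2 = 7.1442
lambda*||prox|| = 13.7562
Total = 20.9003


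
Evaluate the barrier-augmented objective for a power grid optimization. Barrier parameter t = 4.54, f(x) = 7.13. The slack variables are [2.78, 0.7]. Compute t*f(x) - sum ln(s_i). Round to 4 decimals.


Step 1: Compute log-barrier.
ln values: [1.0225, -0.3567]
phi = -(1.0225 - 0.3567) = -0.6658
Step 2: Compute augmented objective.
t*f(x) = 4.54*7.13 = 32.3702
Total = 32.3702 - 0.6658 = 31.7044


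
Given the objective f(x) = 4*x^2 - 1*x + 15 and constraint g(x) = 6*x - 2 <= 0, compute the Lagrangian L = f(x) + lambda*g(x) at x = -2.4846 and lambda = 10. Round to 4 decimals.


Step 1: Evaluate f(x).
f(-2.4846) = 4*(-2.4846)^2 - 1*(-2.4846) + 15 = 42.1775
Step 2: Evaluate g(x).
g(-2.4846) = 6*-2.4846 - 2 = -16.9076
Step 3: Compute Lagrangian.
L = 42.1775 + 10*-16.9076 = -126.8985


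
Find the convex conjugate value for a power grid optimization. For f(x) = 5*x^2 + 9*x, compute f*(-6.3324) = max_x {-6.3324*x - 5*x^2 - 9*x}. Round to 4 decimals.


f*(y) = sup_x {y*x - a*x^2 - b*x} = sup_x {(y-b)*x - a*x^2}
FOC: (y - b) - 2a*x = 0 => x* = (y - b)/(2a)
x* = (-6.3324 - 9)/(2*5) = -1.5332
f*(-6.3324) = (y-b)^2/(4a) = (-6.3324 - 9)^2/(4*5)
= 235.0825/20 = 11.7541


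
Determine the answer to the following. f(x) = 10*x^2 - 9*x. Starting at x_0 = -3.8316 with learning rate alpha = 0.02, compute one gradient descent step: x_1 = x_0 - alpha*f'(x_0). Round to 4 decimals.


We compute the gradient at x_0 and apply the update.
f'(x) = 20*x - 9
f'(-3.8316) = 20*-3.8316 - 9 = -85.632
x_1 = -3.8316 - 0.02*-85.632 = -2.119


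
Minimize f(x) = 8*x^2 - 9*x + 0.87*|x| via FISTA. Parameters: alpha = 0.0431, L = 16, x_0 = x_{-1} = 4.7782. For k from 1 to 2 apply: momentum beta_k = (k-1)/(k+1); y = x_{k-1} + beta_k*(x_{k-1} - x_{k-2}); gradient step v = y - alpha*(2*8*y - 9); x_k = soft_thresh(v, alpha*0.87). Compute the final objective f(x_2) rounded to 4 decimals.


FISTA on f(x) = 8*x^2 - 9*x + 0.87*|x|
L = 16, alpha = 0.0431
Iteration 1: beta = 0.0, y = 4.7782 + 0.0*(4.7782 - 4.7782) = 4.7782
  grad(y) = 67.4512, v = y - alpha*grad = 1.8711
  prox(v) = soft_thresh(1.8711, 0.0375) = 1.8336
Iteration 2: beta = 0.3333, y = 1.8336 + 0.3333*(1.8336 - 4.7782) = 0.852
  grad(y) = 4.6321, v = y - alpha*grad = 0.6524
  prox(v) = soft_thresh(0.6524, 0.0375) = 0.6149
f(x_2) = 8*0.6149^2 - 9*0.6149 + 0.87*|0.6149| = -1.9744


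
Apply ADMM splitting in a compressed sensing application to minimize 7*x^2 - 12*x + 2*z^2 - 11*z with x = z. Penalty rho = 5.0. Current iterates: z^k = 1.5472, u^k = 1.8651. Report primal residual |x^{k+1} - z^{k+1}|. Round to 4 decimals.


ADMM iteration with rho = 5.0, z^k = 1.5472, u^k = 1.8651
Step 1: x-update.
Minimize 7*x^2 - 12*x + (5.0/2)*(x - 1.5472 + 1.8651)^2
FOC: (2*7 + 5.0)*x = 12 + 5.0*(1.5472 - 1.8651)
x^{k+1} = 0.5479
Step 2: z-update.
Minimize 2*z^2 - 11*z + (5.0/2)*(0.5479 - z + 1.8651)^2
FOC: (2*2 + 5.0)*z = 11 + 5.0*(0.5479 + 1.8651)
z^{k+1} = 2.5628
Step 3: u-update.
u^{k+1} = 1.8651 + 0.5479 - 2.5628 = -0.1498
Step 4: Primal residual = |0.5479 - 2.5628| = 2.0149


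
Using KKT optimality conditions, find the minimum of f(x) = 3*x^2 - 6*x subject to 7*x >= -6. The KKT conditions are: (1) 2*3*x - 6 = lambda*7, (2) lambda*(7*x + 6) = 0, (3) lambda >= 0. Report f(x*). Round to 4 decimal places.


Step 1: Try lambda = 0 (constraint inactive).
Stationarity: 2*3*x - 6 = 0
x* = 6/(2*3) = 1.0
Check constraint: 7*1.0 = 7.0 >= -6 -- satisfied.
Step 2: Compute optimal value.
f(x*) = 3*1.0^2 - 6*1.0 = -3.0


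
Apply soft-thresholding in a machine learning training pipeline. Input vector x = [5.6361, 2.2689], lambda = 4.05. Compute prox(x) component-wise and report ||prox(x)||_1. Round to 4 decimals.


Soft-thresholding with lambda = 4.05:
prox(5.6361) = sign(5.6361)*max(|5.6361| - 4.05, 0) = 1.5861
prox(2.2689) = sign(2.2689)*max(|2.2689| - 4.05, 0) = 0.0
prox(x) = [1.5861, 0.0]
||prox(x)||_1 = 1.5861 + 0.0 = 1.5861


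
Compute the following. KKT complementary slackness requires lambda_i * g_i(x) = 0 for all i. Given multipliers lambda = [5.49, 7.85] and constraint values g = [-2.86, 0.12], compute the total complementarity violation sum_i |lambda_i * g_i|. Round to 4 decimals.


KKT complementary slackness check:
lambda_1 * g_1 = 5.49 * -2.86 = -15.7014
lambda_2 * g_2 = 7.85 * 0.12 = 0.942
Total violation = 15.7014 + 0.942 = 16.6434


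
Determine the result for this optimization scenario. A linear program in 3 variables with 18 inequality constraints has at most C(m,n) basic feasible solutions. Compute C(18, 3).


Each vertex corresponds to some choice of n active constraints out of m, so the number of vertices is at most C(m, n) = m! / (n!(m-n)!).
m = 18, n = 3
Numerator: 18 * 17 * 16
Denominator: 3! = 6
C(18, 3) = 816


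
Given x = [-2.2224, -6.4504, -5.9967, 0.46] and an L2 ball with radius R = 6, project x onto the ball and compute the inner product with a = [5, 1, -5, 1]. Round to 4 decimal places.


Step 1: Compute ||x|| (intermediates to 6 decimals).
||x|| = sqrt((-2.2224)^2 + (-6.4504)^2 + (-5.9967)^2 + 0.46^2) = 9.094984
Step 2: Project.
Since ||x|| > R, scale = R/||x|| = 6/9.094984 = 0.659704, proj(x) = scale * x
proj(x) = [-1.466126, -4.255355, -3.956047, 0.303464]
Step 3: Dot product.
a^T * proj(x) = 5*(-1.466126) + 1*(-4.255355) - 5*(-3.956047) + 1*0.303464 = 8.4977


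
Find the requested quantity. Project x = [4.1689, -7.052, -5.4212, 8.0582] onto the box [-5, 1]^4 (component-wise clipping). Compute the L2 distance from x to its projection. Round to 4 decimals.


Project each component onto [-5, 1].
clip(4.1689) = 1.0, clip(-7.052) = -5.0, clip(-5.4212) = -5.0, clip(8.0582) = 1.0
Projection = [1.0, -5.0, -5.0, 1.0]
Squared diffs: [10.0419, 4.2107, 0.1774, 49.8182]
Distance = sqrt(64.2482) = 8.0155


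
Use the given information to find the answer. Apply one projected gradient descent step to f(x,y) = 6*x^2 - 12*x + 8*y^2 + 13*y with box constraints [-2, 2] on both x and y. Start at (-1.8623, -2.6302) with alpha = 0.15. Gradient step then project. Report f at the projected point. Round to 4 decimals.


Step 1: Compute gradient at (-1.8623, -2.6302).
grad_x = 2*6*-1.8623 - 12 = -34.3476
grad_y = 2*8*-2.6302 + 13 = -29.0832
Step 2: Gradient step.
x_raw = -1.8623 - 0.15*-34.3476 = 3.2898
y_raw = -2.6302 - 0.15*-29.0832 = 1.7323
Step 3: Project onto [-2, 2].
x_proj = clip(3.2898) = 2.0
y_proj = clip(1.7323) = 1.7323
Step 4: Evaluate f.
f(2.0, 1.7323) = 46.526


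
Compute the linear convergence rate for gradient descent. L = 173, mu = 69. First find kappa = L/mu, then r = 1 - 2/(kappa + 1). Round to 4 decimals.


Step 1: Compute the condition number.
kappa = L/mu = 173/69 = 2.5072
Step 2: Compute the convergence rate.
r = 1 - 2/(kappa + 1) = 1 - 2*mu/(L + mu) = (L - mu)/(L + mu) = 104/242 = 0.4298


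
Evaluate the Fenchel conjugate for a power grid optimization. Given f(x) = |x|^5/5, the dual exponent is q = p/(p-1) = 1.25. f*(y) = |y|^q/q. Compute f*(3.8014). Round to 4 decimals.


The conjugate exponent q satisfies 1/p + 1/q = 1.
p = 5, so q = 5/(5 - 1) = 1.25
|y|^q = 3.8014^1.25 = 5.308
f*(3.8014) = 5.308 / 1.25 = 4.2464


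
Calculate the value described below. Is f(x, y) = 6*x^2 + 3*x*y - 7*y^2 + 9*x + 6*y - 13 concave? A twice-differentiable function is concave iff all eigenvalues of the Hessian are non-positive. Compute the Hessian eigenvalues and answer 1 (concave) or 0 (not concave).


The Hessian of f(x,y) = 6*x^2 + 3*x*y - 7*y^2 + 9*x + 6*y - 13 is:
H = [[12, 3], [3, -14]]
Trace = 12 - 14 = -2
Determinant = 12*-14 - (3)^2 = -177
Discriminant = (-2)^2 - 4*-177 = 712.0
Eigenvalues: lambda_1 = -14.3417, lambda_2 = 12.3417
The function is not concave.

0


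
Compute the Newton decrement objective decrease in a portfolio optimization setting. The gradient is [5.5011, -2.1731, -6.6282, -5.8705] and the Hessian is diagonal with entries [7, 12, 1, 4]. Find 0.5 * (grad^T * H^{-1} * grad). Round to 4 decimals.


Step 1: H is diagonal, so H^(-1) * g = [0.7859, -0.1811, -6.6282, -1.4676].
Step 2: g^T H^(-1) g = sum_i g_i^2 / H_ii
  = (5.5011)^2/7 + (-2.1731)^2/12 + (-6.6282)^2/1 + (-5.8705)^2/4
  = 4.3232 + 0.3935 + 43.933 + 8.6157 = 57.2654
Step 3: Objective decrease = 0.5 * g^T H^(-1) g = 28.6327


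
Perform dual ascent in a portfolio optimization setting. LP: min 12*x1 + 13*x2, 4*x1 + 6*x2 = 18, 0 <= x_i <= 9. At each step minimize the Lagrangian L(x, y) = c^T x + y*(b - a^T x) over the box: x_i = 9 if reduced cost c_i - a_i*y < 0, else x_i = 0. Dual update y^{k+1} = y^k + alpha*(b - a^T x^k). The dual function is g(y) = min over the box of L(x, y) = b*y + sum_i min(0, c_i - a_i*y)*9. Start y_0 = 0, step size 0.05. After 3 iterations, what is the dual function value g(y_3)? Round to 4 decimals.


Dual ascent for LP: min 12*x1 + 13*x2, 4*x1 + 6*x2 = 18, 0 <= x_i <= 9
Step 1: y^k = 0.0, reduced costs: (12.0, 13.0)
  x^k = (0.0, 0.0), subgradient = b - a^T x = 18.0
  y^{k+1} = 0.0 + 0.05*18.0 = 0.9
Step 2: y^k = 0.9, reduced costs: (8.4, 7.6)
  x^k = (0.0, 0.0), subgradient = b - a^T x = 18.0
  y^{k+1} = 0.9 + 0.05*18.0 = 1.8
Step 3: y^k = 1.8, reduced costs: (4.8, 2.2)
  x^k = (0.0, 0.0), subgradient = b - a^T x = 18.0
  y^{k+1} = 1.8 + 0.05*18.0 = 2.7
Dual objective at y_3 = 2.7: reduced costs (1.2, -3.2), box minimizer x = (0.0, 9.0)
g(y_3) = b*y + (c1 - a1*y)*x1 + (c2 - a2*y)*x2 = 18*2.7 + 1.2*0.0 + (-3.2)*9.0 = 48.6 + 0.0 - 28.8 = 19.8


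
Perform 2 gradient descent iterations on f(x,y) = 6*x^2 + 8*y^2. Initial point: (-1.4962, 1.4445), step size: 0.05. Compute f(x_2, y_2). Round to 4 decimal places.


Gradient descent on f(x,y) = 6*x^2 + 8*y^2.
Starting point: (-1.4962, 1.4445), alpha = 0.05
Step 1: grad_x = 2*6*-1.4962 = -17.9544, grad_y = 2*8*1.4445 = 23.112
  x_1 = -1.4962 - 0.05*-17.9544 = -0.5985
  y_1 = 1.4445 - 0.05*23.112 = 0.2889
Step 2: grad_x = 2*6*-0.5985 = -7.1818, grad_y = 2*8*0.2889 = 4.6224
  x_2 = -0.5985 - 0.05*-7.1818 = -0.2394
  y_2 = 0.2889 - 0.05*4.6224 = 0.0578
f(-0.2394, 0.0578) = 6*(-0.2394)^2 + 8*0.0578^2 = 0.3706


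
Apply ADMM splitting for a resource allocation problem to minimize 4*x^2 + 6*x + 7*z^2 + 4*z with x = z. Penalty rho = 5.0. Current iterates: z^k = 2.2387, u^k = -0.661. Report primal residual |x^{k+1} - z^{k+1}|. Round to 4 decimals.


ADMM iteration with rho = 5.0, z^k = 2.2387, u^k = -0.661
Step 1: x-update.
Minimize 4*x^2 + 6*x + (5.0/2)*(x - 2.2387 - 0.661)^2
FOC: (2*4 + 5.0)*x = -6 + 5.0*(2.2387 + 0.661)
x^{k+1} = 0.6537
Step 2: z-update.
Minimize 7*z^2 + 4*z + (5.0/2)*(0.6537 - z - 0.661)^2
FOC: (2*7 + 5.0)*z = -4 + 5.0*(0.6537 - 0.661)
z^{k+1} = -0.2124
Step 3: u-update.
u^{k+1} = -0.661 + 0.6537 + 0.2124 = 0.2052
Step 4: Primal residual = |0.6537 + 0.2124| = 0.8662


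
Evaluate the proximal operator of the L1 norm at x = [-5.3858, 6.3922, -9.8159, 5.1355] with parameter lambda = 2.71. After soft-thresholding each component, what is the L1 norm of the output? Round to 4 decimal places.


Soft-thresholding with lambda = 2.71:
prox(-5.3858) = sign(-5.3858)*max(|-5.3858| - 2.71, 0) = -2.6758
prox(6.3922) = sign(6.3922)*max(|6.3922| - 2.71, 0) = 3.6822
prox(-9.8159) = sign(-9.8159)*max(|-9.8159| - 2.71, 0) = -7.1059
prox(5.1355) = sign(5.1355)*max(|5.1355| - 2.71, 0) = 2.4255
prox(x) = [-2.6758, 3.6822, -7.1059, 2.4255]
||prox(x)||_1 = 2.6758 + 3.6822 + 7.1059 + 2.4255 = 15.8894


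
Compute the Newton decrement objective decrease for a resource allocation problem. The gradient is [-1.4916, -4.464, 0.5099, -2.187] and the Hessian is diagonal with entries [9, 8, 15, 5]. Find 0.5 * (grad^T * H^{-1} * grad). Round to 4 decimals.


Step 1: H is diagonal, so H^(-1) * g = [-0.1657, -0.558, 0.034, -0.4374].
Step 2: g^T H^(-1) g = sum_i g_i^2 / H_ii
  = (-1.4916)^2/9 + (-4.464)^2/8 + (0.5099)^2/15 + (-2.187)^2/5
  = 0.2472 + 2.4909 + 0.0173 + 0.9566 = 3.712
Step 3: Objective decrease = 0.5 * g^T H^(-1) g = 1.856


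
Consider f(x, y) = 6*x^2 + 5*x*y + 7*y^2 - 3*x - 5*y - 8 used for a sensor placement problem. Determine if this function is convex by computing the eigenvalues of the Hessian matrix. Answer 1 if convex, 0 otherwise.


The Hessian of f(x,y) = 6*x^2 + 5*x*y + 7*y^2 - 3*x - 5*y - 8 is:
H = [[12, 5], [5, 14]]
Trace = 12 + 14 = 26
Determinant = 12*14 - (5)^2 = 143
Discriminant = (26)^2 - 4*143 = 104.0
Eigenvalues: lambda_1 = 7.901, lambda_2 = 18.099
The function is convex.

1


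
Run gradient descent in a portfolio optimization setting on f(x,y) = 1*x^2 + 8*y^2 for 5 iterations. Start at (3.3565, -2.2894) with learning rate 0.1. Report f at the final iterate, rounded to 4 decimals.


Gradient descent on f(x,y) = 1*x^2 + 8*y^2.
Starting point: (3.3565, -2.2894), alpha = 0.1
Step 1: grad_x = 2*1*3.3565 = 6.713, grad_y = 2*8*-2.2894 = -36.6304
  x_1 = 3.3565 - 0.1*6.713 = 2.6852
  y_1 = -2.2894 - 0.1*-36.6304 = 1.3736
Step 2: grad_x = 2*1*2.6852 = 5.3704, grad_y = 2*8*1.3736 = 21.9782
  x_2 = 2.6852 - 0.1*5.3704 = 2.1482
  y_2 = 1.3736 - 0.1*21.9782 = -0.8242
Step 3: grad_x = 2*1*2.1482 = 4.2963, grad_y = 2*8*-0.8242 = -13.1869
  x_3 = 2.1482 - 0.1*4.2963 = 1.7185
  y_3 = -0.8242 - 0.1*-13.1869 = 0.4945
Step 4: grad_x = 2*1*1.7185 = 3.4371, grad_y = 2*8*0.4945 = 7.9122
  x_4 = 1.7185 - 0.1*3.4371 = 1.3748
  y_4 = 0.4945 - 0.1*7.9122 = -0.2967
Step 5: grad_x = 2*1*1.3748 = 2.7496, grad_y = 2*8*-0.2967 = -4.7473
  x_5 = 1.3748 - 0.1*2.7496 = 1.0999
  y_5 = -0.2967 - 0.1*-4.7473 = 0.178
f(1.0999, 0.178) = 1*1.0999^2 + 8*0.178^2 = 1.4632


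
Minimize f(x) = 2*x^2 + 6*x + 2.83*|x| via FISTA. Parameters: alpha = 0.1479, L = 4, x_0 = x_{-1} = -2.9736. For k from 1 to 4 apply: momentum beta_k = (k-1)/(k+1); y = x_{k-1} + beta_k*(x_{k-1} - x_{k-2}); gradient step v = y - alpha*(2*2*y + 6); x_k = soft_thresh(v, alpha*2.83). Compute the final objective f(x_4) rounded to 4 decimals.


FISTA on f(x) = 2*x^2 + 6*x + 2.83*|x|
L = 4, alpha = 0.1479
Iteration 1: beta = 0.0, y = -2.9736 + 0.0*(-2.9736 + 2.9736) = -2.9736
  grad(y) = -5.8944, v = y - alpha*grad = -2.1018
  prox(v) = soft_thresh(-2.1018, 0.4186) = -1.6833
Iteration 2: beta = 0.3333, y = -1.6833 + 0.3333*(-1.6833 + 2.9736) = -1.2531
  grad(y) = 0.9874, v = y - alpha*grad = -1.3992
  prox(v) = soft_thresh(-1.3992, 0.4186) = -0.9806
Iteration 3: beta = 0.5, y = -0.9806 + 0.5*(-0.9806 + 1.6833) = -0.6293
  grad(y) = 3.4827, v = y - alpha*grad = -1.1444
  prox(v) = soft_thresh(-1.1444, 0.4186) = -0.7259
Iteration 4: beta = 0.6, y = -0.7259 + 0.6*(-0.7259 + 0.9806) = -0.573
  grad(y) = 3.708, v = y - alpha*grad = -1.1214
  prox(v) = soft_thresh(-1.1214, 0.4186) = -0.7029
f(x_4) = 2*(-0.7029)^2 + 6*(-0.7029) + 2.83*|-0.7029| = -1.24


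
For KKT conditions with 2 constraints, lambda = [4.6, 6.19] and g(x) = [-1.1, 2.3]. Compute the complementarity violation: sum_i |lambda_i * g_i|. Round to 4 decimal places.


KKT complementary slackness check:
lambda_1 * g_1 = 4.6 * -1.1 = -5.06
lambda_2 * g_2 = 6.19 * 2.3 = 14.237
Total violation = 5.06 + 14.237 = 19.297


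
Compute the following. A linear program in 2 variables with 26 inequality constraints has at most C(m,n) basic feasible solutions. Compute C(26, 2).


Each vertex corresponds to some choice of n active constraints out of m, so the number of vertices is at most C(m, n) = m! / (n!(m-n)!).
m = 26, n = 2
Numerator: 26 * 25
Denominator: 2! = 2
C(26, 2) = 325


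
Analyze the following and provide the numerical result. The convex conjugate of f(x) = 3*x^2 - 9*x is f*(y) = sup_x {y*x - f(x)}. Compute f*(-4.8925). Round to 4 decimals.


f*(y) = sup_x {y*x - a*x^2 - b*x} = sup_x {(y-b)*x - a*x^2}
FOC: (y - b) - 2a*x = 0 => x* = (y - b)/(2a)
x* = (-4.8925 + 9)/(2*3) = 0.6846
f*(-4.8925) = (y-b)^2/(4a) = (-4.8925 + 9)^2/(4*3)
= 16.8716/12 = 1.406


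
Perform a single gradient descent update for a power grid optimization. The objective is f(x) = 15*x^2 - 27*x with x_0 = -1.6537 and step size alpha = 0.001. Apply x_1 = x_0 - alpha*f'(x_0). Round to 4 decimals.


We compute the gradient at x_0 and apply the update.
f'(x) = 30*x - 27
f'(-1.6537) = 30*-1.6537 - 27 = -76.611
x_1 = -1.6537 - 0.001*-76.611 = -1.5771


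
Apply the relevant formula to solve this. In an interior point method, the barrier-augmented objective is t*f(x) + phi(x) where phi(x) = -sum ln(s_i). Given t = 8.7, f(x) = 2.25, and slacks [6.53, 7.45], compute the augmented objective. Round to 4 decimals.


Step 1: Compute log-barrier.
ln values: [1.8764, 2.0082]
phi = -(1.8764 + 2.0082) = -3.8846
Step 2: Compute augmented objective.
t*f(x) = 8.7*2.25 = 19.575
Total = 19.575 - 3.8846 = 15.6904


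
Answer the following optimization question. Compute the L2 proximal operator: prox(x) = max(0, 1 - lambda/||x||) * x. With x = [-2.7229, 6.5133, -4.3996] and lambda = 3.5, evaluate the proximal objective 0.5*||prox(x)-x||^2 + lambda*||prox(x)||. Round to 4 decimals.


Step 1: Compute ||x||.
||x|| = 8.3183
Step 2: Compute scaling factor.
scale = max(0, 1 - 3.5/8.3183) = 0.5792
Step 3: prox(x) = [-1.5772, 3.7728, -2.5484]
||prox(x)|| = 4.8183
Step 4: Proximal objective.
0.5*||prox-x||^2 = 6.125
lambda*||prox|| = 16.8641
Total = 22.989


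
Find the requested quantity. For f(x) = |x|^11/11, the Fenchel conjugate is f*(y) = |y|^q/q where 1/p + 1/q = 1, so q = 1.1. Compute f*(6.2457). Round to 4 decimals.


The conjugate exponent q satisfies 1/p + 1/q = 1.
p = 11, so q = 11/(11 - 1) = 1.1
|y|^q = 6.2457^1.1 = 7.5013
f*(6.2457) = 7.5013 / 1.1 = 6.8194


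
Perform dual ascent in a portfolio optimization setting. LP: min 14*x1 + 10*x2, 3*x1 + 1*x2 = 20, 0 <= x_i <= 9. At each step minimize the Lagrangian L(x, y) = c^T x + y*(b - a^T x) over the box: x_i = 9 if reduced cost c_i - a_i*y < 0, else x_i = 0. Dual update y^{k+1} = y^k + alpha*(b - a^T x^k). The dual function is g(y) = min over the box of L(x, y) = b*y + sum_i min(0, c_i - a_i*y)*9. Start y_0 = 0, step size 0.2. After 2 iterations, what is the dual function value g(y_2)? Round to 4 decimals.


Dual ascent for LP: min 14*x1 + 10*x2, 3*x1 + 1*x2 = 20, 0 <= x_i <= 9
Step 1: y^k = 0.0, reduced costs: (14.0, 10.0)
  x^k = (0.0, 0.0), subgradient = b - a^T x = 20.0
  y^{k+1} = 0.0 + 0.2*20.0 = 4.0
Step 2: y^k = 4.0, reduced costs: (2.0, 6.0)
  x^k = (0.0, 0.0), subgradient = b - a^T x = 20.0
  y^{k+1} = 4.0 + 0.2*20.0 = 8.0
Dual objective at y_2 = 8.0: reduced costs (-10.0, 2.0), box minimizer x = (9.0, 0.0)
g(y_2) = b*y + (c1 - a1*y)*x1 + (c2 - a2*y)*x2 = 20*8.0 + (-10.0)*9.0 + 2.0*0.0 = 160.0 - 90.0 + 0.0 = 70.0


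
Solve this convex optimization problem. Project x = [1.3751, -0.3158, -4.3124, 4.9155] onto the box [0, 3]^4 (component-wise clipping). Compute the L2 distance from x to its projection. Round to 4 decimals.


Project each component onto [0, 3].
clip(1.3751) = 1.3751, clip(-0.3158) = 0.0, clip(-4.3124) = 0.0, clip(4.9155) = 3.0
Projection = [1.3751, 0.0, 0.0, 3.0]
Squared diffs: [0.0, 0.0997, 18.5968, 3.6691]
Distance = sqrt(22.3656) = 4.7292


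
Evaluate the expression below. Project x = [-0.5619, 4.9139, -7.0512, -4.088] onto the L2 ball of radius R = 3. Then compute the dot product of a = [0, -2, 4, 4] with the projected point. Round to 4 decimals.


Step 1: Compute ||x|| (intermediates to 6 decimals).
||x|| = sqrt((-0.5619)^2 + 4.9139^2 + (-7.0512)^2 + (-4.088)^2) = 9.533798
Step 2: Project.
Since ||x|| > R, scale = R/||x|| = 3/9.533798 = 0.31467, proj(x) = scale * x
proj(x) = [-0.176813, 1.546257, -2.218801, -1.286371]
Step 3: Dot product.
a^T * proj(x) = 0*(-0.176813) - 2*1.546257 + 4*(-2.218801) + 4*(-1.286371) = -17.1132


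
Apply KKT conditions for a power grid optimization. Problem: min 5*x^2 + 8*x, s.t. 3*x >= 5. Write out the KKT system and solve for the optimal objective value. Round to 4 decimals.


Step 1: Try lambda = 0 (constraint inactive).
x_unc = -8/(2*5) = -0.8
Check: 3*-0.8 = -2.4 < 5 -- violated!
Step 2: Constraint must be active: 3*x = 5
x* = 5/3 = 1.6667 (rounded; the exact value 5/3 is used below)
lambda = (2*5*(5/3) + 8)/3 = 8.2222
Step 3: Compute optimal value.
f(x*) = 5*(5/3)^2 + 8*(5/3) = 27.2222


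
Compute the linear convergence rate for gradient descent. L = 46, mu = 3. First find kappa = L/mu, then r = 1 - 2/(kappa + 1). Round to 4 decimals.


Step 1: Compute the condition number.
kappa = L/mu = 46/3 = 15.3333
Step 2: Compute the convergence rate.
r = 1 - 2/(kappa + 1) = 1 - 2*mu/(L + mu) = (L - mu)/(L + mu) = 43/49 = 0.8776


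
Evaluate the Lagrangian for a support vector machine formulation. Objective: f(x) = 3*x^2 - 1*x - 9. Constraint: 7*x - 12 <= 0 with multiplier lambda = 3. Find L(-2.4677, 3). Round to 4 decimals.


Step 1: Evaluate f(x).
f(-2.4677) = 3*(-2.4677)^2 - 1*(-2.4677) - 9 = 11.7363
Step 2: Evaluate g(x).
g(-2.4677) = 7*-2.4677 - 12 = -29.2739
Step 3: Compute Lagrangian.
L = 11.7363 + 3*-29.2739 = -76.0854


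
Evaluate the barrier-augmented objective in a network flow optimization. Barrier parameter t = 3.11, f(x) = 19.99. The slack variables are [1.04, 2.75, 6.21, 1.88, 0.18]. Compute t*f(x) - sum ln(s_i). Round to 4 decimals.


Step 1: Compute log-barrier.
ln values: [0.0392, 1.0116, 1.8262, 0.6313, -1.7148]
phi = -(0.0392 + 1.0116 + 1.8262 + 0.6313 - 1.7148) = -1.7935
Step 2: Compute augmented objective.
t*f(x) = 3.11*19.99 = 62.1689
Total = 62.1689 - 1.7935 = 60.3754


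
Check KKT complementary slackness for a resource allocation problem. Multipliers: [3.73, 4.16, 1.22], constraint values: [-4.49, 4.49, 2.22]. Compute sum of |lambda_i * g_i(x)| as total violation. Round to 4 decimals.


KKT complementary slackness check:
lambda_1 * g_1 = 3.73 * -4.49 = -16.7477
lambda_2 * g_2 = 4.16 * 4.49 = 18.6784
lambda_3 * g_3 = 1.22 * 2.22 = 2.7084
Total violation = 16.7477 + 18.6784 + 2.7084 = 38.1345


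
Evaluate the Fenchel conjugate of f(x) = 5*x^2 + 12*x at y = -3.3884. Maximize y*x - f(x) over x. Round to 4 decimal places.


f*(y) = sup_x {y*x - a*x^2 - b*x} = sup_x {(y-b)*x - a*x^2}
FOC: (y - b) - 2a*x = 0 => x* = (y - b)/(2a)
x* = (-3.3884 - 12)/(2*5) = -1.5388
f*(-3.3884) = (y-b)^2/(4a) = (-3.3884 - 12)^2/(4*5)
= 236.8029/20 = 11.8401


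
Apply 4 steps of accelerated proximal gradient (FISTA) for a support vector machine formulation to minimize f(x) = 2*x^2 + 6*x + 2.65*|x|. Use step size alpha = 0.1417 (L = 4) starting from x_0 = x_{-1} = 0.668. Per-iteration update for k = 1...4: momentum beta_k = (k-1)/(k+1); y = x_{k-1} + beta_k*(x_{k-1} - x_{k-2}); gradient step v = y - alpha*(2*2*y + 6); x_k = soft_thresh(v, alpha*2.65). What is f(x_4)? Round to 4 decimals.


FISTA on f(x) = 2*x^2 + 6*x + 2.65*|x|
L = 4, alpha = 0.1417
Iteration 1: beta = 0.0, y = 0.668 + 0.0*(0.668 - 0.668) = 0.668
  grad(y) = 8.672, v = y - alpha*grad = -0.5608
  prox(v) = soft_thresh(-0.5608, 0.3755) = -0.1853
Iteration 2: beta = 0.3333, y = -0.1853 + 0.3333*(-0.1853 - 0.668) = -0.4698
  grad(y) = 4.121, v = y - alpha*grad = -1.0537
  prox(v) = soft_thresh(-1.0537, 0.3755) = -0.6782
Iteration 3: beta = 0.5, y = -0.6782 + 0.5*(-0.6782 + 0.1853) = -0.9246
  grad(y) = 2.3015, v = y - alpha*grad = -1.2508
  prox(v) = soft_thresh(-1.2508, 0.3755) = -0.8752
Iteration 4: beta = 0.6, y = -0.8752 + 0.6*(-0.8752 + 0.6782) = -0.9935
  grad(y) = 2.0261, v = y - alpha*grad = -1.2806
  prox(v) = soft_thresh(-1.2806, 0.3755) = -0.9051
f(x_4) = 2*(-0.9051)^2 + 6*(-0.9051) + 2.65*|-0.9051| = -1.3937


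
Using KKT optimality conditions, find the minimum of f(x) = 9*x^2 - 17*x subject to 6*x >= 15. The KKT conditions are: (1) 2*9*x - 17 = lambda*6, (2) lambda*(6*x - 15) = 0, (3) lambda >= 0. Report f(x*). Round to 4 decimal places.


Step 1: Try lambda = 0 (constraint inactive).
x_unc = 17/(2*9) = 0.9444
Check: 6*0.9444 = 5.6664 < 15 -- violated!
Step 2: Constraint must be active: 6*x = 15
x* = 15/6 = 2.5
lambda = (2*9*2.5 - 17)/6 = 4.6667
Step 3: Compute optimal value.
f(x*) = 9*2.5^2 - 17*2.5 = 13.75


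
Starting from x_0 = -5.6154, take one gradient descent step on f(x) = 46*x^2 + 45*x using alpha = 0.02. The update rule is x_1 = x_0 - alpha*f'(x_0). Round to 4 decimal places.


We compute the gradient at x_0 and apply the update.
f'(x) = 92*x + 45
f'(-5.6154) = 92*-5.6154 + 45 = -471.6168
x_1 = -5.6154 - 0.02*-471.6168 = 3.8169


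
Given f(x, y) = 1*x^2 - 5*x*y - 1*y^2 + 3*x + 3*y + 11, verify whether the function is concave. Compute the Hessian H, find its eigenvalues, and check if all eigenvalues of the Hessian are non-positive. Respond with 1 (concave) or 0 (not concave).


The Hessian of f(x,y) = 1*x^2 - 5*x*y - 1*y^2 + 3*x + 3*y + 11 is:
H = [[2, -5], [-5, -2]]
Trace = 2 - 2 = 0
Determinant = 2*-2 - (-5)^2 = -29
Discriminant = (0)^2 - 4*-29 = 116.0
Eigenvalues: lambda_1 = -5.3852, lambda_2 = 5.3852
The function is not concave.

0
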